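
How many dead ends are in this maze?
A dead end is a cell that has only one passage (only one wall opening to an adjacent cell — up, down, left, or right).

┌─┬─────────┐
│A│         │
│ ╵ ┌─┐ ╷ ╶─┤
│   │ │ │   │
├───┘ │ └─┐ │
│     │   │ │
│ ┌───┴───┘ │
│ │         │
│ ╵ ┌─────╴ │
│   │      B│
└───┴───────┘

Checking each cell for number of passages:

Dead ends found at positions:
  (0, 0)
  (0, 5)
  (1, 2)
  (2, 4)
  (4, 2)
Total dead ends: 5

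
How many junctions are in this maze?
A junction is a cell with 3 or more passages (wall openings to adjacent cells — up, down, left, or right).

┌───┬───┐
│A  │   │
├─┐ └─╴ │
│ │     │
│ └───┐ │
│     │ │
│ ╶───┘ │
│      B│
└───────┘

Checking each cell for number of passages:

Junctions found (3+ passages):
  (1, 3): 3 passages
  (2, 0): 3 passages
Total junctions: 2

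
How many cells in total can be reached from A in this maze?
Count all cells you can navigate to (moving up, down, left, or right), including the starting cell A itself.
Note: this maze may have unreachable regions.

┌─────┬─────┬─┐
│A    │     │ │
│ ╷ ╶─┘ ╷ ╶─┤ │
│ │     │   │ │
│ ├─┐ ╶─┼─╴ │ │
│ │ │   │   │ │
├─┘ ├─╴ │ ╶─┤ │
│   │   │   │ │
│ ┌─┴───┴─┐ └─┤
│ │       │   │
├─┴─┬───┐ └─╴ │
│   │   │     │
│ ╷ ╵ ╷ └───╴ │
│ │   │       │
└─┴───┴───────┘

Using BFS/flood-fill to find all reachable cells from A:
Maze size: 7 × 7 = 49 total cells
8 cell(s) are walled off and cannot be reached from A.
Reachable cells: 41

Reachable region (· marks reachable cells):

┌─────┬─────┬─┐
│A · ·│· · ·│ │
│ ╷ ╶─┘ ╷ ╶─┤ │
│·│· · ·│· ·│ │
│ ├─┐ ╶─┼─╴ │ │
│·│ │· ·│· ·│ │
├─┘ ├─╴ │ ╶─┤ │
│   │· ·│· ·│ │
│ ┌─┴───┴─┐ └─┤
│ │· · · ·│· ·│
├─┴─┬───┐ └─╴ │
│· ·│· ·│· · ·│
│ ╷ ╵ ╷ └───╴ │
│·│· ·│· · · ·│
└─┴───┴───────┘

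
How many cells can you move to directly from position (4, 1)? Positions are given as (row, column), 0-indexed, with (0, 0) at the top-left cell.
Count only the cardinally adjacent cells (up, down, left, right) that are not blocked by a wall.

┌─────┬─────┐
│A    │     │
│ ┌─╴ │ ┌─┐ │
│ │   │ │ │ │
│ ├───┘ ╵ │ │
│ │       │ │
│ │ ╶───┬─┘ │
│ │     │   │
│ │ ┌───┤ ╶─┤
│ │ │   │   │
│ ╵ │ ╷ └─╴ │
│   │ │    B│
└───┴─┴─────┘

Checking passable neighbors of (4, 1):
Neighbors: (3, 1), (5, 1)
Count: 2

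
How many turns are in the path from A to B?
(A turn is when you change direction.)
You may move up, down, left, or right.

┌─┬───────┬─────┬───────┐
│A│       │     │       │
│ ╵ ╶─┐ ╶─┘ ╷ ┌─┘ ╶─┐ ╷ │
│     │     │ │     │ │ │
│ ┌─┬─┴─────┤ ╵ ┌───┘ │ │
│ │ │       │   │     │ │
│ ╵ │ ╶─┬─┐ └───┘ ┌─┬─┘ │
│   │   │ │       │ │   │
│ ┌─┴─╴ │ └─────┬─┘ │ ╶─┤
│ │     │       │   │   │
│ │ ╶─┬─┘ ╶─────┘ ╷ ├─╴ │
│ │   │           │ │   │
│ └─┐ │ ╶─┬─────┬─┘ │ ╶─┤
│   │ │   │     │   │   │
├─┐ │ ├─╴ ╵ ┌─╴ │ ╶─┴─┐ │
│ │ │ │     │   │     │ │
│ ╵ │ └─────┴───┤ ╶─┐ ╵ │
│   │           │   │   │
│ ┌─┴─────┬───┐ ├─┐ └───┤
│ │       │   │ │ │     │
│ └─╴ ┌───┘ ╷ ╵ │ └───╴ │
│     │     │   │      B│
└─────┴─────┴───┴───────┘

Directions: down, right, up, right, right, down, right, right, up, right, down, down, right, up, right, up, right, right, right, down, down, down, left, down, right, down, left, down, right, down, down, left, up, left, left, down, right, down, right, right, down
Number of turns: 30

Solution:

┌─┬───────┬─────┬───────┐
│A│↱ → ↓  │↱ ↓  │↱ → → ↓│
│ ╵ ╶─┐ ╶─┘ ╷ ┌─┘ ╶─┐ ╷ │
│↳ ↑  │↳ → ↑│↓│↱ ↑  │ │↓│
│ ┌─┬─┴─────┤ ╵ ┌───┘ │ │
│ │ │       │↳ ↑│     │↓│
│ ╵ │ ╶─┬─┐ └───┘ ┌─┬─┘ │
│   │   │ │       │ │↓ ↲│
│ ┌─┴─╴ │ └─────┬─┘ │ ╶─┤
│ │     │       │   │↳ ↓│
│ │ ╶─┬─┘ ╶─────┘ ╷ ├─╴ │
│ │   │           │ │↓ ↲│
│ └─┐ │ ╶─┬─────┬─┘ │ ╶─┤
│   │ │   │     │   │↳ ↓│
├─┐ │ ├─╴ ╵ ┌─╴ │ ╶─┴─┐ │
│ │ │ │     │   │↓ ← ↰│↓│
│ ╵ │ └─────┴───┤ ╶─┐ ╵ │
│   │           │↳ ↓│↑ ↲│
│ ┌─┴─────┬───┐ ├─┐ └───┤
│ │       │   │ │ │↳ → ↓│
│ └─╴ ┌───┘ ╷ ╵ │ └───╴ │
│     │     │   │      B│
└─────┴─────┴───┴───────┘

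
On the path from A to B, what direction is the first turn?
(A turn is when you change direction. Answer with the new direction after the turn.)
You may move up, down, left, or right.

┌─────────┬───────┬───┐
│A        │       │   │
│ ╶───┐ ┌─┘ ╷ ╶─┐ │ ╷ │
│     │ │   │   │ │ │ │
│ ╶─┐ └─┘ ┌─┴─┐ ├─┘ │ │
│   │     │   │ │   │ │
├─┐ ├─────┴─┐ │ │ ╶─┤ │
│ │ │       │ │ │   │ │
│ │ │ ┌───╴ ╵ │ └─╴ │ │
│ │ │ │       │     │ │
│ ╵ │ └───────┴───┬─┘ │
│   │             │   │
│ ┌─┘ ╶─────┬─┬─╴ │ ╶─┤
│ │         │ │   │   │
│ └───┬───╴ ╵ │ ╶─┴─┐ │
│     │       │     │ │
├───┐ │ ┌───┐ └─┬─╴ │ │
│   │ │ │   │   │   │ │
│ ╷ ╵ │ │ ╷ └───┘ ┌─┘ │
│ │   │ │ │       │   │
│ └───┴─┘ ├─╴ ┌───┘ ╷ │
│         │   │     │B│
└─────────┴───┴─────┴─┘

Directions: down, right, right, down, right, right, up, right, up, right, down, right, down, down, down, right, right, up, left, up, right, up, up, right, down, down, down, down, down, left, down, right, down, down, down, down
First turn direction: right

Solution:

┌─────────┬───────┬───┐
│A        │↱ ↓    │↱ ↓│
│ ╶───┐ ┌─┘ ╷ ╶─┐ │ ╷ │
│↳ → ↓│ │↱ ↑│↳ ↓│ │↑│↓│
│ ╶─┐ └─┘ ┌─┴─┐ ├─┘ │ │
│   │↳ → ↑│   │↓│↱ ↑│↓│
├─┐ ├─────┴─┐ │ │ ╶─┤ │
│ │ │       │ │↓│↑ ↰│↓│
│ │ │ ┌───╴ ╵ │ └─╴ │ │
│ │ │ │       │↳ → ↑│↓│
│ ╵ │ └───────┴───┬─┘ │
│   │             │↓ ↲│
│ ┌─┘ ╶─────┬─┬─╴ │ ╶─┤
│ │         │ │   │↳ ↓│
│ └───┬───╴ ╵ │ ╶─┴─┐ │
│     │       │     │↓│
├───┐ │ ┌───┐ └─┬─╴ │ │
│   │ │ │   │   │   │↓│
│ ╷ ╵ │ │ ╷ └───┘ ┌─┘ │
│ │   │ │ │       │  ↓│
│ └───┴─┘ ├─╴ ┌───┘ ╷ │
│         │   │     │B│
└─────────┴───┴─────┴─┘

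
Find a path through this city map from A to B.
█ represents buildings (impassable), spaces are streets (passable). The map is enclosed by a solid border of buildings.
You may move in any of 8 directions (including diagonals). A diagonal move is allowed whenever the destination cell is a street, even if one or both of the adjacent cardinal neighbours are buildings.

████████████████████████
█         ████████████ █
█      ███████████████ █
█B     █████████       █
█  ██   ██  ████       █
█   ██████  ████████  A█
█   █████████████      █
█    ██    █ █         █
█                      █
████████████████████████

Finding the shortest path from A to B:
Movement: 8-directional
Path length: 22 steps
Directions: left → left → down-left → left → left → down-left → left → left → down-left → left → left → left → left → left → left → left → left → up-left → up-left → up → up-left → up-left

Solution:

████████████████████████
█         ████████████ █
█      ███████████████ █
█B     █████████       █
█ ↖██   ██  ████       █
█  ↖██████  ████████↙←A█
█  ↑█████████████↙←←   █
█   ↖██    █ █↙←←      █
█    ↖←←←←←←←←         █
████████████████████████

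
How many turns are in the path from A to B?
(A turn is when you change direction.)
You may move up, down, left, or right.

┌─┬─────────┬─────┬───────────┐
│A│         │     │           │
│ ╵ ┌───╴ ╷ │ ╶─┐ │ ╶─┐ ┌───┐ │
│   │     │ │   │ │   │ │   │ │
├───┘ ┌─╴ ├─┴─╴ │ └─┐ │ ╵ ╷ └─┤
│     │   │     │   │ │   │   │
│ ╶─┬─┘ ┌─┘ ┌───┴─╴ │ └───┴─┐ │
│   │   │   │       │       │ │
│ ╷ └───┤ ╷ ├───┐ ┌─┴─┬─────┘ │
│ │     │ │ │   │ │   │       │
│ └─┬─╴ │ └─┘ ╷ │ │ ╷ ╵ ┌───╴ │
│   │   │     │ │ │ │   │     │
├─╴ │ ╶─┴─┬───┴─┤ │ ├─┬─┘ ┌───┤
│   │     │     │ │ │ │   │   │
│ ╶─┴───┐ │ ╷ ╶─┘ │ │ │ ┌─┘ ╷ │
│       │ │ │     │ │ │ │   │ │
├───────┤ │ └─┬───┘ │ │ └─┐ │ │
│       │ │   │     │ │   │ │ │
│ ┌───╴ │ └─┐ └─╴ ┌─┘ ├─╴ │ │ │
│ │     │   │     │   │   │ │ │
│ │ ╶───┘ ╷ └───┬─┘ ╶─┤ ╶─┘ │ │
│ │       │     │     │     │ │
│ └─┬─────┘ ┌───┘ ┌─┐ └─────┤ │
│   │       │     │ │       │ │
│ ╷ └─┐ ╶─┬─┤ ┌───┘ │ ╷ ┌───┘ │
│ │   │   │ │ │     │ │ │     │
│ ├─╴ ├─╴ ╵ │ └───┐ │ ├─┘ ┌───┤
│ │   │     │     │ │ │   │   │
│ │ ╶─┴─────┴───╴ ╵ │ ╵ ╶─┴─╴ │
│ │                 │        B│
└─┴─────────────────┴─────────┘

Directions: down, right, up, right, right, right, down, left, left, down, left, left, down, right, down, right, right, down, left, down, right, right, down, down, down, down, left, left, left, up, right, right, up, left, left, left, down, down, down, right, down, right, down, left, down, right, right, right, right, right, right, right, up, left, left, up, up, right, right, up, right, right, down, down, down, down, right, right, right, right
Number of turns: 37

Solution:

┌─┬─────────┬─────┬───────────┐
│A│↱ → → ↓  │     │           │
│ ╵ ┌───╴ ╷ │ ╶─┐ │ ╶─┐ ┌───┐ │
│↳ ↑│↓ ← ↲│ │   │ │   │ │   │ │
├───┘ ┌─╴ ├─┴─╴ │ └─┐ │ ╵ ╷ └─┤
│↓ ← ↲│   │     │   │ │   │   │
│ ╶─┬─┘ ┌─┘ ┌───┴─╴ │ └───┴─┐ │
│↳ ↓│   │   │       │       │ │
│ ╷ └───┤ ╷ ├───┐ ┌─┴─┬─────┘ │
│ │↳ → ↓│ │ │   │ │   │       │
│ └─┬─╴ │ └─┘ ╷ │ │ ╷ ╵ ┌───╴ │
│   │↓ ↲│     │ │ │ │   │     │
├─╴ │ ╶─┴─┬───┴─┤ │ ├─┬─┘ ┌───┤
│   │↳ → ↓│     │ │ │ │   │   │
│ ╶─┴───┐ │ ╷ ╶─┘ │ │ │ ┌─┘ ╷ │
│       │↓│ │     │ │ │ │   │ │
├───────┤ │ └─┬───┘ │ │ └─┐ │ │
│↓ ← ← ↰│↓│   │     │ │   │ │ │
│ ┌───╴ │ └─┐ └─╴ ┌─┘ ├─╴ │ │ │
│↓│↱ → ↑│↓  │     │   │   │ │ │
│ │ ╶───┘ ╷ └───┬─┘ ╶─┤ ╶─┘ │ │
│↓│↑ ← ← ↲│     │↱ → ↓│     │ │
│ └─┬─────┘ ┌───┘ ┌─┐ └─────┤ │
│↳ ↓│       │↱ → ↑│ │↓      │ │
│ ╷ └─┐ ╶─┬─┤ ┌───┘ │ ╷ ┌───┘ │
│ │↳ ↓│   │ │↑│     │↓│ │     │
│ ├─╴ ├─╴ ╵ │ └───┐ │ ├─┘ ┌───┤
│ │↓ ↲│     │↑ ← ↰│ │↓│   │   │
│ │ ╶─┴─────┴───╴ ╵ │ ╵ ╶─┴─╴ │
│ │↳ → → → → → → ↑  │↳ → → → B│
└─┴─────────────────┴─────────┘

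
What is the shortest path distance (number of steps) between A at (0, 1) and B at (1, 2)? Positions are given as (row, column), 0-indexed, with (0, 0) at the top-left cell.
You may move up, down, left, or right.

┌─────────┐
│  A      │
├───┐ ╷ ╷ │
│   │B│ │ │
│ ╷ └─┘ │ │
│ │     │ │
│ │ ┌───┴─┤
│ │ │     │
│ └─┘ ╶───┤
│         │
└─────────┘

Finding path from (0, 1) to (1, 2):
Path: (0,1) → (0,2) → (1,2)
Distance: 2 steps

Solution:

┌─────────┐
│  A ↓    │
├───┐ ╷ ╷ │
│   │B│ │ │
│ ╷ └─┘ │ │
│ │     │ │
│ │ ┌───┴─┤
│ │ │     │
│ └─┘ ╶───┤
│         │
└─────────┘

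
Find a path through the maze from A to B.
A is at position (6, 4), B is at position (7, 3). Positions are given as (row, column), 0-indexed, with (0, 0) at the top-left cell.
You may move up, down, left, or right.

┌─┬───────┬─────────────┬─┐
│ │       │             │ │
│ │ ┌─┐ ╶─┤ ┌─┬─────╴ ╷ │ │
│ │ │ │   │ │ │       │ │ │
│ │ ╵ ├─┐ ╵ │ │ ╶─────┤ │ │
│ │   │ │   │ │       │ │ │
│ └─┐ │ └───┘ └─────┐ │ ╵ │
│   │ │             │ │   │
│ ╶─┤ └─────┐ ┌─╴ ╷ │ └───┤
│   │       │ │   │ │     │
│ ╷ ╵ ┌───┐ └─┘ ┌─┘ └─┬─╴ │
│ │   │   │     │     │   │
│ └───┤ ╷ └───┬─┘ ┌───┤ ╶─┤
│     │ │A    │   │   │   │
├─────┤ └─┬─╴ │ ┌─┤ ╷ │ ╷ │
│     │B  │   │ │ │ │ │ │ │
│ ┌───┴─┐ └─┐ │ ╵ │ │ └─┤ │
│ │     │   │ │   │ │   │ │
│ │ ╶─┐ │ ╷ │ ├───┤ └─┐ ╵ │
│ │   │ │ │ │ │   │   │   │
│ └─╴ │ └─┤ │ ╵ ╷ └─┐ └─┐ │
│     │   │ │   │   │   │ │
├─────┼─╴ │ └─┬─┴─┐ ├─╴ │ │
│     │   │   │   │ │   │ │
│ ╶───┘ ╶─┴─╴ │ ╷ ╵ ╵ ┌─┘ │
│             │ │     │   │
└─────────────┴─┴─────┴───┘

Finding the shortest path from (6, 4) to (7, 3):
Path length: 4 steps
Directions: up → left → down → down

Solution:

┌─┬───────┬─────────────┬─┐
│ │       │             │ │
│ │ ┌─┐ ╶─┤ ┌─┬─────╴ ╷ │ │
│ │ │ │   │ │ │       │ │ │
│ │ ╵ ├─┐ ╵ │ │ ╶─────┤ │ │
│ │   │ │   │ │       │ │ │
│ └─┐ │ └───┘ └─────┐ │ ╵ │
│   │ │             │ │   │
│ ╶─┤ └─────┐ ┌─╴ ╷ │ └───┤
│   │       │ │   │ │     │
│ ╷ ╵ ┌───┐ └─┘ ┌─┘ └─┬─╴ │
│ │   │↓ ↰│     │     │   │
│ └───┤ ╷ └───┬─┘ ┌───┤ ╶─┤
│     │↓│A    │   │   │   │
├─────┤ └─┬─╴ │ ┌─┤ ╷ │ ╷ │
│     │B  │   │ │ │ │ │ │ │
│ ┌───┴─┐ └─┐ │ ╵ │ │ └─┤ │
│ │     │   │ │   │ │   │ │
│ │ ╶─┐ │ ╷ │ ├───┤ └─┐ ╵ │
│ │   │ │ │ │ │   │   │   │
│ └─╴ │ └─┤ │ ╵ ╷ └─┐ └─┐ │
│     │   │ │   │   │   │ │
├─────┼─╴ │ └─┬─┴─┐ ├─╴ │ │
│     │   │   │   │ │   │ │
│ ╶───┘ ╶─┴─╴ │ ╷ ╵ ╵ ┌─┘ │
│             │ │     │   │
└─────────────┴─┴─────┴───┘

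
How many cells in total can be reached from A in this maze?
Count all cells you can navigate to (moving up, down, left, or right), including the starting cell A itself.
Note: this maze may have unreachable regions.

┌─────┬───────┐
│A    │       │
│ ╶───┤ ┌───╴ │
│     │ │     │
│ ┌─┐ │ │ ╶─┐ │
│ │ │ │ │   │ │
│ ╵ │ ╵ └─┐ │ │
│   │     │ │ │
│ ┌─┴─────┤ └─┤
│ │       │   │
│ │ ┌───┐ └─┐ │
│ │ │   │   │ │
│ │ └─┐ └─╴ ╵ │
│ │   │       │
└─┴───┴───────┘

Using BFS/flood-fill to find all reachable cells from A:
Maze size: 7 × 7 = 49 total cells
All cells are reachable — the maze is fully connected.
Reachable cells: 49

Reachable region (· marks reachable cells):

┌─────┬───────┐
│A · ·│· · · ·│
│ ╶───┤ ┌───╴ │
│· · ·│·│· · ·│
│ ┌─┐ │ │ ╶─┐ │
│·│·│·│·│· ·│·│
│ ╵ │ ╵ └─┐ │ │
│· ·│· · ·│·│·│
│ ┌─┴─────┤ └─┤
│·│· · · ·│· ·│
│ │ ┌───┐ └─┐ │
│·│·│· ·│· ·│·│
│ │ └─┐ └─╴ ╵ │
│·│· ·│· · · ·│
└─┴───┴───────┘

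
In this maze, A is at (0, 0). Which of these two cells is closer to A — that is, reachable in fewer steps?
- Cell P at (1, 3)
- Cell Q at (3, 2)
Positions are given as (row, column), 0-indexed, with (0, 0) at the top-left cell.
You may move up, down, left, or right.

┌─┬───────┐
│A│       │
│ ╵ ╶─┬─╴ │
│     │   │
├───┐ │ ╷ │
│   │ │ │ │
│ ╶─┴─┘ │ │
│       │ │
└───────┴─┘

Shortest path A → P at (1, 3): 8 steps
Shortest path A → Q at (3, 2): 11 steps

P is closer (8 steps vs 11 steps).

Path to P:

┌─┬───────┐
│A│↱ → → ↓│
│ ╵ ╶─┬─╴ │
│↳ ↑  │P ↲│
├───┐ │ ╷ │
│   │ │ │ │
│ ╶─┴─┘ │ │
│       │ │
└───────┴─┘

Path to Q:

┌─┬───────┐
│A│↱ → → ↓│
│ ╵ ╶─┬─╴ │
│↳ ↑  │↓ ↲│
├───┐ │ ╷ │
│   │ │↓│ │
│ ╶─┴─┘ │ │
│    Q ↲│ │
└───────┴─┘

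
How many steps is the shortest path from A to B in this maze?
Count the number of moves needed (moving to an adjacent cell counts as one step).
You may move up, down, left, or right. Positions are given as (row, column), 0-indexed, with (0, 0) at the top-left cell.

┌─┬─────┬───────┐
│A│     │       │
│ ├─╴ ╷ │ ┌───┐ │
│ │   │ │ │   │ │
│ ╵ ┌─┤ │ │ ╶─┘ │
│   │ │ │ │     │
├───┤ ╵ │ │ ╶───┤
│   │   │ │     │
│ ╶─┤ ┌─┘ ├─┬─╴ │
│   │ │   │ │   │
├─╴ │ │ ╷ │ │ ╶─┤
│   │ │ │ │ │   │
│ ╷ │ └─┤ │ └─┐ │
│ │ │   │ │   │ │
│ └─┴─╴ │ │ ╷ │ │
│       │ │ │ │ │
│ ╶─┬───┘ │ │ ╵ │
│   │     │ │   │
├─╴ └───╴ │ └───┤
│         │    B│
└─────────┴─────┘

Using BFS to find shortest path:
Start: (0, 0), End: (9, 7)
Path found:
(0,0) → (1,0) → (2,0) → (2,1) → (1,1) → (1,2) → (0,2) → (0,3) → (1,3) → (2,3) → (3,3) → (3,2) → (4,2) → (5,2) → (6,2) → (6,3) → (7,3) → (7,2) → (7,1) → (7,0) → (8,0) → (8,1) → (9,1) → (9,2) → (9,3) → (9,4) → (8,4) → (7,4) → (6,4) → (5,4) → (4,4) → (3,4) → (2,4) → (1,4) → (0,4) → (0,5) → (0,6) → (0,7) → (1,7) → (2,7) → (2,6) → (2,5) → (3,5) → (3,6) → (3,7) → (4,7) → (4,6) → (5,6) → (5,7) → (6,7) → (7,7) → (8,7) → (8,6) → (7,6) → (6,6) → (6,5) → (7,5) → (8,5) → (9,5) → (9,6) → (9,7)
Number of steps: 60

Solution:

┌─┬─────┬───────┐
│A│  ↱ ↓│↱ → → ↓│
│ ├─╴ ╷ │ ┌───┐ │
│↓│↱ ↑│↓│↑│   │↓│
│ ╵ ┌─┤ │ │ ╶─┘ │
│↳ ↑│ │↓│↑│↓ ← ↲│
├───┤ ╵ │ │ ╶───┤
│   │↓ ↲│↑│↳ → ↓│
│ ╶─┤ ┌─┘ ├─┬─╴ │
│   │↓│  ↑│ │↓ ↲│
├─╴ │ │ ╷ │ │ ╶─┤
│   │↓│ │↑│ │↳ ↓│
│ ╷ │ └─┤ │ └─┐ │
│ │ │↳ ↓│↑│↓ ↰│↓│
│ └─┴─╴ │ │ ╷ │ │
│↓ ← ← ↲│↑│↓│↑│↓│
│ ╶─┬───┘ │ │ ╵ │
│↳ ↓│    ↑│↓│↑ ↲│
├─╴ └───╴ │ └───┤
│  ↳ → → ↑│↳ → B│
└─────────┴─────┘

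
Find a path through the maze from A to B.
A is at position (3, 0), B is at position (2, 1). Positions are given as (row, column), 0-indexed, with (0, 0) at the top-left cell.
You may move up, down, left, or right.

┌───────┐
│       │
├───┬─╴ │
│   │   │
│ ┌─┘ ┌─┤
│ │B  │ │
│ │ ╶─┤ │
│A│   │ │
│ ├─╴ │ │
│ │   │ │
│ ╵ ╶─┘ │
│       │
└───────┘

Finding the shortest path from (3, 0) to (2, 1):
Path length: 8 steps
Directions: down → down → right → up → right → up → left → up

Solution:

┌───────┐
│       │
├───┬─╴ │
│   │   │
│ ┌─┘ ┌─┤
│ │B  │ │
│ │ ╶─┤ │
│A│↑ ↰│ │
│ ├─╴ │ │
│↓│↱ ↑│ │
│ ╵ ╶─┘ │
│↳ ↑    │
└───────┘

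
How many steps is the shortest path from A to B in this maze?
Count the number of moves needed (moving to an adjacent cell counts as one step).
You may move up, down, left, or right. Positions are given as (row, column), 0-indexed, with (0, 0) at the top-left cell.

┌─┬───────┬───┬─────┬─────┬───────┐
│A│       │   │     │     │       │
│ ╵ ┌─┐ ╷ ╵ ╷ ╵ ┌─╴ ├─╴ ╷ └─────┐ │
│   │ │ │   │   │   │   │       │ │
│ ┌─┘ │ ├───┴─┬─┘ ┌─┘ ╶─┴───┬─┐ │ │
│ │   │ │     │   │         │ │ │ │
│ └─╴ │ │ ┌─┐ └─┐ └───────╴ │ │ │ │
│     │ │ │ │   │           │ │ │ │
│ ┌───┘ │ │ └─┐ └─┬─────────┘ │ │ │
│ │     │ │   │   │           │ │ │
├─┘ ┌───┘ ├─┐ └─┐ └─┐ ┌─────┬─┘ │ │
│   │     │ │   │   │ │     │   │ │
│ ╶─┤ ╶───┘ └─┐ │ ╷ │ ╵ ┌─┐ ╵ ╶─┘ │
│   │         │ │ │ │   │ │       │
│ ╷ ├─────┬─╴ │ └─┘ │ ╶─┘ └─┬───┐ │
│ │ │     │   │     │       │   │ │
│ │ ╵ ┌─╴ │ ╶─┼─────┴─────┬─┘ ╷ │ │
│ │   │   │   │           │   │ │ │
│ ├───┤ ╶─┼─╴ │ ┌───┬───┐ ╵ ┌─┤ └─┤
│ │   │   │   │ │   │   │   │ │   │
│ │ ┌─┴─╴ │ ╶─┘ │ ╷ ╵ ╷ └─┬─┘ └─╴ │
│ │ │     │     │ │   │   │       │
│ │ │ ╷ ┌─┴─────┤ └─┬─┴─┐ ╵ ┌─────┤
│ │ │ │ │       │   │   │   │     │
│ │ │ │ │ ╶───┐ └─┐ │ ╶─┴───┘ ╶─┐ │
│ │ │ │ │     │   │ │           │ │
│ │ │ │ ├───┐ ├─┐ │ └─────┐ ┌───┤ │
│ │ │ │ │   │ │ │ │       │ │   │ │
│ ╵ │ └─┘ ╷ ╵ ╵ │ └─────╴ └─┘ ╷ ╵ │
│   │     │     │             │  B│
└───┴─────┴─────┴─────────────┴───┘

Using BFS to find shortest path:
Start: (0, 0), End: (14, 16)
Path found:
(0,0) → (1,0) → (1,1) → (0,1) → (0,2) → (0,3) → (1,3) → (2,3) → (3,3) → (4,3) → (4,2) → (4,1) → (5,1) → (5,0) → (6,0) → (6,1) → (7,1) → (8,1) → (8,2) → (7,2) → (7,3) → (7,4) → (8,4) → (8,3) → (9,3) → (9,4) → (10,4) → (10,3) → (10,2) → (11,2) → (12,2) → (13,2) → (14,2) → (14,3) → (14,4) → (13,4) → (13,5) → (14,5) → (14,6) → (13,6) → (12,6) → (12,5) → (12,4) → (11,4) → (11,5) → (11,6) → (11,7) → (12,7) → (12,8) → (13,8) → (14,8) → (14,9) → (14,10) → (14,11) → (14,12) → (14,13) → (14,14) → (13,14) → (13,15) → (14,15) → (14,16)
Number of steps: 60

Solution:

┌─┬───────┬───┬─────┬─────┬───────┐
│A│↱ → ↓  │   │     │     │       │
│ ╵ ┌─┐ ╷ ╵ ╷ ╵ ┌─╴ ├─╴ ╷ └─────┐ │
│↳ ↑│ │↓│   │   │   │   │       │ │
│ ┌─┘ │ ├───┴─┬─┘ ┌─┘ ╶─┴───┬─┐ │ │
│ │   │↓│     │   │         │ │ │ │
│ └─╴ │ │ ┌─┐ └─┐ └───────╴ │ │ │ │
│     │↓│ │ │   │           │ │ │ │
│ ┌───┘ │ │ └─┐ └─┬─────────┘ │ │ │
│ │↓ ← ↲│ │   │   │           │ │ │
├─┘ ┌───┘ ├─┐ └─┐ └─┐ ┌─────┬─┘ │ │
│↓ ↲│     │ │   │   │ │     │   │ │
│ ╶─┤ ╶───┘ └─┐ │ ╷ │ ╵ ┌─┐ ╵ ╶─┘ │
│↳ ↓│         │ │ │ │   │ │       │
│ ╷ ├─────┬─╴ │ └─┘ │ ╶─┘ └─┬───┐ │
│ │↓│↱ → ↓│   │     │       │   │ │
│ │ ╵ ┌─╴ │ ╶─┼─────┴─────┬─┘ ╷ │ │
│ │↳ ↑│↓ ↲│   │           │   │ │ │
│ ├───┤ ╶─┼─╴ │ ┌───┬───┐ ╵ ┌─┤ └─┤
│ │   │↳ ↓│   │ │   │   │   │ │   │
│ │ ┌─┴─╴ │ ╶─┘ │ ╷ ╵ ╷ └─┬─┘ └─╴ │
│ │ │↓ ← ↲│     │ │   │   │       │
│ │ │ ╷ ┌─┴─────┤ └─┬─┴─┐ ╵ ┌─────┤
│ │ │↓│ │↱ → → ↓│   │   │   │     │
│ │ │ │ │ ╶───┐ └─┐ │ ╶─┴───┘ ╶─┐ │
│ │ │↓│ │↑ ← ↰│↳ ↓│ │           │ │
│ │ │ │ ├───┐ ├─┐ │ └─────┐ ┌───┤ │
│ │ │↓│ │↱ ↓│↑│ │↓│       │ │↱ ↓│ │
│ ╵ │ └─┘ ╷ ╵ ╵ │ └─────╴ └─┘ ╷ ╵ │
│   │↳ → ↑│↳ ↑  │↳ → → → → → ↑│↳ B│
└───┴─────┴─────┴─────────────┴───┘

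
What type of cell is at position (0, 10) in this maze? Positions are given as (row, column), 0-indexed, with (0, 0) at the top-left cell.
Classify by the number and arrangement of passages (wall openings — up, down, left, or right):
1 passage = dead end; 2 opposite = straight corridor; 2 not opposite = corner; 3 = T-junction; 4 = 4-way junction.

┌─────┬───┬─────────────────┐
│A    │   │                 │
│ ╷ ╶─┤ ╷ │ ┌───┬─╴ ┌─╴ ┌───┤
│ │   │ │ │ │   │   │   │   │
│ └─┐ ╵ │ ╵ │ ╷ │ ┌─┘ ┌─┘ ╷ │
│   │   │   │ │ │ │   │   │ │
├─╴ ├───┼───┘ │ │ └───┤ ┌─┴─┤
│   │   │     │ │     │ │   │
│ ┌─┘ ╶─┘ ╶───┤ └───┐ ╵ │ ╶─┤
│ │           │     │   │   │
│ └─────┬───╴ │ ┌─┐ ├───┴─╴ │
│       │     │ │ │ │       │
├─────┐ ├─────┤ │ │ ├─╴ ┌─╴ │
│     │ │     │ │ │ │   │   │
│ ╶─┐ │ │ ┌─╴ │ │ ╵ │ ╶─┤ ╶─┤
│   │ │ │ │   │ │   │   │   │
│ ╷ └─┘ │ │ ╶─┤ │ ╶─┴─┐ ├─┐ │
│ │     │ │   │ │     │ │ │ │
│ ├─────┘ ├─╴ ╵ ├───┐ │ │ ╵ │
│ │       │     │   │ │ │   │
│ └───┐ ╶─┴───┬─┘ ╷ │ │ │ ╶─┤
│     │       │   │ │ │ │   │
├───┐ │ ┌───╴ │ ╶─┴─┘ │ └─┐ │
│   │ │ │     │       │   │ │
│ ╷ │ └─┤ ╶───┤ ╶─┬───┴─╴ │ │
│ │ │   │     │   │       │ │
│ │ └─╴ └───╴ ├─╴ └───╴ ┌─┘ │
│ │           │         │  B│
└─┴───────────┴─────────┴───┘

Checking cell at (0, 10):
Number of passages: 2
Cell type: straight corridor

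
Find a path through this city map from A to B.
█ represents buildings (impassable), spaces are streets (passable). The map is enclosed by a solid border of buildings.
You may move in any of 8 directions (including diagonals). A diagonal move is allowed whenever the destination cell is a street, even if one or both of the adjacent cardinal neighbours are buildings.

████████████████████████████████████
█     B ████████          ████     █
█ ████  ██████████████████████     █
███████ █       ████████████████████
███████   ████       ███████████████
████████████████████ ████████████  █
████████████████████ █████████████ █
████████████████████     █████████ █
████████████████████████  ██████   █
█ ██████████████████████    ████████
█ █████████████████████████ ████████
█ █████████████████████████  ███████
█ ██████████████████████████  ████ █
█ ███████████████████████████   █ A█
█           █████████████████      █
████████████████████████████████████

Finding the shortest path from A to B:
Movement: 8-directional
Path length: 30 steps
Directions: left → down-left → left → up-left → up-left → up-left → up-left → up-left → left → up-left → up-left → left → left → up-left → up → up-left → left → left → left → left → left → up-left → left → left → left → left → down-left → up-left → up → up-left

Solution:

████████████████████████████████████
█     B ████████          ████     █
█ ████ ↖██████████████████████     █
███████↑█↙←←←←  ████████████████████
███████ ↖ ████↖←←←←← ███████████████
████████████████████↖████████████  █
████████████████████↑█████████████ █
████████████████████ ↖←← █████████ █
████████████████████████↖ ██████   █
█ ██████████████████████ ↖← ████████
█ █████████████████████████↖████████
█ █████████████████████████ ↖███████
█ ██████████████████████████ ↖████ █
█ ███████████████████████████ ↖ █↙A█
█           █████████████████  ↖←  █
████████████████████████████████████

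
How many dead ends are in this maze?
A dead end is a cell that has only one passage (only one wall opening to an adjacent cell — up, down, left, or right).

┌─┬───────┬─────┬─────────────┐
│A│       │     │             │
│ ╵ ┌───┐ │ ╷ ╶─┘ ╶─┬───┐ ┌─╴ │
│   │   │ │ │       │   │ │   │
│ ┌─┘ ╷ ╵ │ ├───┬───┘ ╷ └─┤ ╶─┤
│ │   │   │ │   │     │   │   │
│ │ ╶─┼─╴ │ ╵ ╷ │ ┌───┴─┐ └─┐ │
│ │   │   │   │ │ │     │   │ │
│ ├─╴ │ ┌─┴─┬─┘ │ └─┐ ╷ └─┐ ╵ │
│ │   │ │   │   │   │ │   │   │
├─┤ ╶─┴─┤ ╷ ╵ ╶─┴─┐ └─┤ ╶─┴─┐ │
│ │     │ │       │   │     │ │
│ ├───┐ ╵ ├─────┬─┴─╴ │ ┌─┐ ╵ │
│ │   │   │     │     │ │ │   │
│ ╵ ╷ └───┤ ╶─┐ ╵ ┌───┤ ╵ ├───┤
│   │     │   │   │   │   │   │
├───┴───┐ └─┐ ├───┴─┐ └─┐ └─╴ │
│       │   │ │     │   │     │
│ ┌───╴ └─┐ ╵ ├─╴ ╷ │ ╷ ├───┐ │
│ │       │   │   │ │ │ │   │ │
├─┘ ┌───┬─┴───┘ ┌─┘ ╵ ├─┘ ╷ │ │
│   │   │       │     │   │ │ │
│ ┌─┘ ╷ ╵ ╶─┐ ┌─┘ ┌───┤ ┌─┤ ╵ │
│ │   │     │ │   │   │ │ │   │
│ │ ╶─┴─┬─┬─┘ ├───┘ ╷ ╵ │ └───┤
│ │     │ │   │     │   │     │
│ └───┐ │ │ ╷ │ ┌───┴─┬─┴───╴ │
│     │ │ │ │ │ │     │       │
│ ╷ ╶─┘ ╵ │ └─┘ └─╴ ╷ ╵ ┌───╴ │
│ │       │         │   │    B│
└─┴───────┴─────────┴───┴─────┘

Checking each cell for number of passages:

Dead ends found at positions:
  (0, 0)
  (0, 7)
  (1, 9)
  (1, 12)
  (3, 9)
  (4, 0)
  (4, 3)
  (4, 10)
  (4, 12)
  (5, 0)
  (5, 8)
  (6, 12)
  (7, 9)
  (7, 13)
  (8, 7)
  (9, 0)
  (9, 4)
  (9, 11)
  (11, 5)
  (11, 7)
  (11, 12)
  (12, 4)
  (13, 2)
  (13, 6)
  (13, 8)
  (14, 0)
  (14, 12)
Total dead ends: 27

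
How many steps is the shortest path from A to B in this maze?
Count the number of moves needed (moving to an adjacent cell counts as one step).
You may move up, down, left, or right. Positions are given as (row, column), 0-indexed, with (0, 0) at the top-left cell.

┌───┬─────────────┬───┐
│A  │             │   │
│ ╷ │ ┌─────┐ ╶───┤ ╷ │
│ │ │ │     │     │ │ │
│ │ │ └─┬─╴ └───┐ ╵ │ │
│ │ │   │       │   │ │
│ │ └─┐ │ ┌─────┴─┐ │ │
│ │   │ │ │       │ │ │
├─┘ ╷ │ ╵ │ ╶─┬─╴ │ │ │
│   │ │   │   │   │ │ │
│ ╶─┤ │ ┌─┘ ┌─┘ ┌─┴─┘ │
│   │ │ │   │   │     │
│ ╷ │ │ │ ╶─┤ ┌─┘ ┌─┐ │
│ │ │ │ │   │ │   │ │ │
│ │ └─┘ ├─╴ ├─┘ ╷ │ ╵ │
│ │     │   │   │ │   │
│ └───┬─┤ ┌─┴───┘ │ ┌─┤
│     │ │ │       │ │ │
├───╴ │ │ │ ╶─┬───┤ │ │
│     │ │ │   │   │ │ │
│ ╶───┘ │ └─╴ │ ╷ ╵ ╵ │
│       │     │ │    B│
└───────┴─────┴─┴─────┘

Using BFS to find shortest path:
Start: (0, 0), End: (10, 10)
Path found:
(0,0) → (0,1) → (1,1) → (2,1) → (3,1) → (4,1) → (4,0) → (5,0) → (5,1) → (6,1) → (7,1) → (7,2) → (7,3) → (6,3) → (5,3) → (4,3) → (3,3) → (2,3) → (2,2) → (1,2) → (0,2) → (0,3) → (0,4) → (0,5) → (0,6) → (1,6) → (1,7) → (1,8) → (2,8) → (2,9) → (1,9) → (0,9) → (0,10) → (1,10) → (2,10) → (3,10) → (4,10) → (5,10) → (6,10) → (7,10) → (7,9) → (8,9) → (9,9) → (10,9) → (10,10)
Number of steps: 44

Solution:

┌───┬─────────────┬───┐
│A ↓│↱ → → → ↓    │↱ ↓│
│ ╷ │ ┌─────┐ ╶───┤ ╷ │
│ │↓│↑│     │↳ → ↓│↑│↓│
│ │ │ └─┬─╴ └───┐ ╵ │ │
│ │↓│↑ ↰│       │↳ ↑│↓│
│ │ └─┐ │ ┌─────┴─┐ │ │
│ │↓  │↑│ │       │ │↓│
├─┘ ╷ │ ╵ │ ╶─┬─╴ │ │ │
│↓ ↲│ │↑  │   │   │ │↓│
│ ╶─┤ │ ┌─┘ ┌─┘ ┌─┴─┘ │
│↳ ↓│ │↑│   │   │    ↓│
│ ╷ │ │ │ ╶─┤ ┌─┘ ┌─┐ │
│ │↓│ │↑│   │ │   │ │↓│
│ │ └─┘ ├─╴ ├─┘ ╷ │ ╵ │
│ │↳ → ↑│   │   │ │↓ ↲│
│ └───┬─┤ ┌─┴───┘ │ ┌─┤
│     │ │ │       │↓│ │
├───╴ │ │ │ ╶─┬───┤ │ │
│     │ │ │   │   │↓│ │
│ ╶───┘ │ └─╴ │ ╷ ╵ ╵ │
│       │     │ │  ↳ B│
└───────┴─────┴─┴─────┘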